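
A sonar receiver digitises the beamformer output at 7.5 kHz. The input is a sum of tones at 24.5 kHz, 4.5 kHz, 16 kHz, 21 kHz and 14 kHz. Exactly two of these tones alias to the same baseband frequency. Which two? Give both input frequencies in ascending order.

14 kHz, 16 kHz

fs/2 = 3.75 kHz.
24.5 kHz mod fs = 2 kHz.
2 kHz ≤ fs/2 = 3.75 kHz, appears at 2 kHz.
4.5 kHz > fs/2 = 3.75 kHz, folds to fs − 4.5 kHz = 3 kHz.
16 kHz mod fs = 1 kHz.
1 kHz ≤ fs/2 = 3.75 kHz, appears at 1 kHz.
21 kHz mod fs = 6 kHz.
6 kHz > fs/2 = 3.75 kHz, folds to fs − 6 kHz = 1.5 kHz.
14 kHz mod fs = 6.5 kHz.
6.5 kHz > fs/2 = 3.75 kHz, folds to fs − 6.5 kHz = 1 kHz.
14 kHz and 16 kHz both map to 1 kHz.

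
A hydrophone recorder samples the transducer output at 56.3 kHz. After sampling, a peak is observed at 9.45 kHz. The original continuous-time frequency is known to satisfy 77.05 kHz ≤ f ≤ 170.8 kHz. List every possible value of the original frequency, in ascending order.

103.15 kHz, 122.05 kHz, 159.45 kHz

Frequencies that alias to 9.45 kHz are k·fs ± 9.45 kHz for integer k ≥ 0.
k=0: 9.45 kHz.
k=1: 46.85 kHz, 65.75 kHz.
k=2: 103.15 kHz, 122.05 kHz.
k=3: 159.45 kHz, 178.35 kHz.
k=4: 215.75 kHz, 234.65 kHz.
Within [77.05 kHz, 170.8 kHz]: 103.15 kHz, 122.05 kHz, 159.45 kHz.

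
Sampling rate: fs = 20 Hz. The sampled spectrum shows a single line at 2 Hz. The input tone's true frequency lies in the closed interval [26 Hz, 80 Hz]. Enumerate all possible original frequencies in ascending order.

Frequencies that alias to 2 Hz are k·fs ± 2 Hz for integer k ≥ 0.
k=0: 2 Hz.
k=1: 18 Hz, 22 Hz.
k=2: 38 Hz, 42 Hz.
k=3: 58 Hz, 62 Hz.
k=4: 78 Hz, 82 Hz.
k=5: 98 Hz, 102 Hz.
Within [26 Hz, 80 Hz]: 38 Hz, 42 Hz, 58 Hz, 62 Hz, 78 Hz.

38 Hz, 42 Hz, 58 Hz, 62 Hz, 78 Hz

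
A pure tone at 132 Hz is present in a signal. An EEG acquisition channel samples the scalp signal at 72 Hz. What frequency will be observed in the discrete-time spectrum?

132 Hz mod fs = 60 Hz.
60 Hz > fs/2 = 36 Hz, folds to fs − 60 Hz = 12 Hz.

12 Hz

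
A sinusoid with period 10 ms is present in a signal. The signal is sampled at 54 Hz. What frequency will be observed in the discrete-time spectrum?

T = 10 ms → f = 1/T = 100 Hz.
100 Hz mod fs = 46 Hz.
46 Hz > fs/2 = 27 Hz, folds to fs − 46 Hz = 8 Hz.

8 Hz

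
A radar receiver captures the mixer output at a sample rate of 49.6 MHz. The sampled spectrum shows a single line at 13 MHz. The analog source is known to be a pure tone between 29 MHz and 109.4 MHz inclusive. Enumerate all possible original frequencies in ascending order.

Frequencies that alias to 13 MHz are k·fs ± 13 MHz for integer k ≥ 0.
k=0: 13 MHz.
k=1: 36.6 MHz, 62.6 MHz.
k=2: 86.2 MHz, 112.2 MHz.
k=3: 135.8 MHz, 161.8 MHz.
Within [29 MHz, 109.4 MHz]: 36.6 MHz, 62.6 MHz, 86.2 MHz.

36.6 MHz, 62.6 MHz, 86.2 MHz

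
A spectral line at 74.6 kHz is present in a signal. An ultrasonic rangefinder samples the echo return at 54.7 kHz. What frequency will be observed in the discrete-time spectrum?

74.6 kHz mod fs = 19.9 kHz.
19.9 kHz ≤ fs/2 = 27.35 kHz, appears at 19.9 kHz.

19.9 kHz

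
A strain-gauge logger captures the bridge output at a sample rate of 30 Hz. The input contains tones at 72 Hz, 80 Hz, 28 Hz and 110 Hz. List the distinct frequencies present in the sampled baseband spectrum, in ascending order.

fs/2 = 15 Hz.
72 Hz mod fs = 12 Hz.
12 Hz ≤ fs/2 = 15 Hz, appears at 12 Hz.
80 Hz mod fs = 20 Hz.
20 Hz > fs/2 = 15 Hz, folds to fs − 20 Hz = 10 Hz.
28 Hz > fs/2 = 15 Hz, folds to fs − 28 Hz = 2 Hz.
110 Hz mod fs = 20 Hz.
20 Hz > fs/2 = 15 Hz, folds to fs − 20 Hz = 10 Hz.
Distinct values: {2 Hz, 10 Hz, 12 Hz}.

2 Hz, 10 Hz, 12 Hz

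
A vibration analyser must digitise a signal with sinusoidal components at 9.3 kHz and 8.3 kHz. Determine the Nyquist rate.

18.6 kHz

Highest-frequency component: 9.3 kHz.
Nyquist rate = 2 × 9.3 kHz = 18.6 kHz.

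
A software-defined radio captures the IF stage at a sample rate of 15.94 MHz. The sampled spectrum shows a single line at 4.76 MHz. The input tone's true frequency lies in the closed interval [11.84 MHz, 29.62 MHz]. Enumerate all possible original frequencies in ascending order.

Frequencies that alias to 4.76 MHz are k·fs ± 4.76 MHz for integer k ≥ 0.
k=0: 4.76 MHz.
k=1: 11.18 MHz, 20.7 MHz.
k=2: 27.12 MHz, 36.64 MHz.
k=3: 43.06 MHz, 52.58 MHz.
Within [11.84 MHz, 29.62 MHz]: 20.7 MHz, 27.12 MHz.

20.7 MHz, 27.12 MHz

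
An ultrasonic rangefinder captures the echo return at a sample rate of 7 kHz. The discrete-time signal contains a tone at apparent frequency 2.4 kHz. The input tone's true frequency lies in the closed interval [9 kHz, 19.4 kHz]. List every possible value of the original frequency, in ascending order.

9.4 kHz, 11.6 kHz, 16.4 kHz, 18.6 kHz

Frequencies that alias to 2.4 kHz are k·fs ± 2.4 kHz for integer k ≥ 0.
k=0: 2.4 kHz.
k=1: 4.6 kHz, 9.4 kHz.
k=2: 11.6 kHz, 16.4 kHz.
k=3: 18.6 kHz, 23.4 kHz.
k=4: 25.6 kHz, 30.4 kHz.
Within [9 kHz, 19.4 kHz]: 9.4 kHz, 11.6 kHz, 16.4 kHz, 18.6 kHz.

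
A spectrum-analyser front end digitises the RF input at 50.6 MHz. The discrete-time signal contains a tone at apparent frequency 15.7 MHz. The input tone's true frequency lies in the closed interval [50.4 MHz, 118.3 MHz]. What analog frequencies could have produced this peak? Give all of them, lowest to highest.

66.3 MHz, 85.5 MHz, 116.9 MHz

Frequencies that alias to 15.7 MHz are k·fs ± 15.7 MHz for integer k ≥ 0.
k=0: 15.7 MHz.
k=1: 34.9 MHz, 66.3 MHz.
k=2: 85.5 MHz, 116.9 MHz.
k=3: 136.1 MHz, 167.5 MHz.
Within [50.4 MHz, 118.3 MHz]: 66.3 MHz, 85.5 MHz, 116.9 MHz.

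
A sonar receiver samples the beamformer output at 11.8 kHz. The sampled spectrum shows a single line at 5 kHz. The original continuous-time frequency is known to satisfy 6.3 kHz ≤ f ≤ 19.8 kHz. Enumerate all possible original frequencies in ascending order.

Frequencies that alias to 5 kHz are k·fs ± 5 kHz for integer k ≥ 0.
k=0: 5 kHz.
k=1: 6.8 kHz, 16.8 kHz.
k=2: 18.6 kHz, 28.6 kHz.
k=3: 30.4 kHz, 40.4 kHz.
Within [6.3 kHz, 19.8 kHz]: 6.8 kHz, 16.8 kHz, 18.6 kHz.

6.8 kHz, 16.8 kHz, 18.6 kHz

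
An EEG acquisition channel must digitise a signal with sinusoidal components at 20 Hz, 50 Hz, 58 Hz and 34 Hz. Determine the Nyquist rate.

Highest-frequency component: 58 Hz.
Nyquist rate = 2 × 58 Hz = 116 Hz.

116 Hz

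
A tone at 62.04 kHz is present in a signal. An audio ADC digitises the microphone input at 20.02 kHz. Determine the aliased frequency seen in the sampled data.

62.04 kHz mod fs = 1.98 kHz.
1.98 kHz ≤ fs/2 = 10.01 kHz, appears at 1.98 kHz.

1.98 kHz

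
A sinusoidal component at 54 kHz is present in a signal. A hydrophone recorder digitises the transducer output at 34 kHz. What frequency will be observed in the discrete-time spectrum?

54 kHz mod fs = 20 kHz.
20 kHz > fs/2 = 17 kHz, folds to fs − 20 kHz = 14 kHz.

14 kHz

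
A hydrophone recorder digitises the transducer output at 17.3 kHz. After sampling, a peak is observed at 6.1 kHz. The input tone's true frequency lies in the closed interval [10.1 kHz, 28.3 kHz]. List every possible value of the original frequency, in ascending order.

Frequencies that alias to 6.1 kHz are k·fs ± 6.1 kHz for integer k ≥ 0.
k=0: 6.1 kHz.
k=1: 11.2 kHz, 23.4 kHz.
k=2: 28.5 kHz, 40.7 kHz.
Within [10.1 kHz, 28.3 kHz]: 11.2 kHz, 23.4 kHz.

11.2 kHz, 23.4 kHz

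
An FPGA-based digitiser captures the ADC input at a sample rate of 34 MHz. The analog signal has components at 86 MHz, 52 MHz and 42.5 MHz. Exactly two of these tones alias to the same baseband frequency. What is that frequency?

16 MHz

fs/2 = 17 MHz.
86 MHz mod fs = 18 MHz.
18 MHz > fs/2 = 17 MHz, folds to fs − 18 MHz = 16 MHz.
52 MHz mod fs = 18 MHz.
18 MHz > fs/2 = 17 MHz, folds to fs − 18 MHz = 16 MHz.
42.5 MHz mod fs = 8.5 MHz.
8.5 MHz ≤ fs/2 = 17 MHz, appears at 8.5 MHz.
52 MHz and 86 MHz both map to 16 MHz.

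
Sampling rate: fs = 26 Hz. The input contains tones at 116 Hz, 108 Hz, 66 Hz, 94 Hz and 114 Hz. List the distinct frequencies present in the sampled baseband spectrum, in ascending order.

4 Hz, 10 Hz, 12 Hz

fs/2 = 13 Hz.
116 Hz mod fs = 12 Hz.
12 Hz ≤ fs/2 = 13 Hz, appears at 12 Hz.
108 Hz mod fs = 4 Hz.
4 Hz ≤ fs/2 = 13 Hz, appears at 4 Hz.
66 Hz mod fs = 14 Hz.
14 Hz > fs/2 = 13 Hz, folds to fs − 14 Hz = 12 Hz.
94 Hz mod fs = 16 Hz.
16 Hz > fs/2 = 13 Hz, folds to fs − 16 Hz = 10 Hz.
114 Hz mod fs = 10 Hz.
10 Hz ≤ fs/2 = 13 Hz, appears at 10 Hz.
Distinct values: {4 Hz, 10 Hz, 12 Hz}.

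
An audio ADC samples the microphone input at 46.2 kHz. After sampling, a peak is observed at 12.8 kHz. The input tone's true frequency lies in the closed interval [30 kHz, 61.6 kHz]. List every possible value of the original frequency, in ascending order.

Frequencies that alias to 12.8 kHz are k·fs ± 12.8 kHz for integer k ≥ 0.
k=0: 12.8 kHz.
k=1: 33.4 kHz, 59 kHz.
k=2: 79.6 kHz, 105.2 kHz.
Within [30 kHz, 61.6 kHz]: 33.4 kHz, 59 kHz.

33.4 kHz, 59 kHz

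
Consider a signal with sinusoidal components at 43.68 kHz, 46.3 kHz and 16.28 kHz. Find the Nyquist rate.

Highest-frequency component: 46.3 kHz.
Nyquist rate = 2 × 46.3 kHz = 92.6 kHz.

92.6 kHz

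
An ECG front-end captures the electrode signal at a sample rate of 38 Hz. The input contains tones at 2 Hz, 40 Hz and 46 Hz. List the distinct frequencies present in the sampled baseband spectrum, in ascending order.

2 Hz, 8 Hz

fs/2 = 19 Hz.
2 Hz ≤ fs/2 = 19 Hz, passes unchanged.
40 Hz mod fs = 2 Hz.
2 Hz ≤ fs/2 = 19 Hz, appears at 2 Hz.
46 Hz mod fs = 8 Hz.
8 Hz ≤ fs/2 = 19 Hz, appears at 8 Hz.
Distinct values: {2 Hz, 8 Hz}.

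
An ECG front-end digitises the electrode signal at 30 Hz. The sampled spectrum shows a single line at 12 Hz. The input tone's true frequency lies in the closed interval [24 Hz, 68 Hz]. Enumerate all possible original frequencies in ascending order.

Frequencies that alias to 12 Hz are k·fs ± 12 Hz for integer k ≥ 0.
k=0: 12 Hz.
k=1: 18 Hz, 42 Hz.
k=2: 48 Hz, 72 Hz.
k=3: 78 Hz, 102 Hz.
Within [24 Hz, 68 Hz]: 42 Hz, 48 Hz.

42 Hz, 48 Hz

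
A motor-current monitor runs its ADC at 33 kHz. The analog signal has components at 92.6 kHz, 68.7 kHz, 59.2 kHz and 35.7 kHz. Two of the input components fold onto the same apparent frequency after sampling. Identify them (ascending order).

35.7 kHz, 68.7 kHz

fs/2 = 16.5 kHz.
92.6 kHz mod fs = 26.6 kHz.
26.6 kHz > fs/2 = 16.5 kHz, folds to fs − 26.6 kHz = 6.4 kHz.
68.7 kHz mod fs = 2.7 kHz.
2.7 kHz ≤ fs/2 = 16.5 kHz, appears at 2.7 kHz.
59.2 kHz mod fs = 26.2 kHz.
26.2 kHz > fs/2 = 16.5 kHz, folds to fs − 26.2 kHz = 6.8 kHz.
35.7 kHz mod fs = 2.7 kHz.
2.7 kHz ≤ fs/2 = 16.5 kHz, appears at 2.7 kHz.
35.7 kHz and 68.7 kHz both map to 2.7 kHz.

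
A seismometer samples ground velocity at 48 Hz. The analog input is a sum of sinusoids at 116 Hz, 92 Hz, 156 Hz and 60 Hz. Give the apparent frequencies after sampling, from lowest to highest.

4 Hz, 12 Hz, 20 Hz

fs/2 = 24 Hz.
116 Hz mod fs = 20 Hz.
20 Hz ≤ fs/2 = 24 Hz, appears at 20 Hz.
92 Hz mod fs = 44 Hz.
44 Hz > fs/2 = 24 Hz, folds to fs − 44 Hz = 4 Hz.
156 Hz mod fs = 12 Hz.
12 Hz ≤ fs/2 = 24 Hz, appears at 12 Hz.
60 Hz mod fs = 12 Hz.
12 Hz ≤ fs/2 = 24 Hz, appears at 12 Hz.
Distinct values: {4 Hz, 12 Hz, 20 Hz}.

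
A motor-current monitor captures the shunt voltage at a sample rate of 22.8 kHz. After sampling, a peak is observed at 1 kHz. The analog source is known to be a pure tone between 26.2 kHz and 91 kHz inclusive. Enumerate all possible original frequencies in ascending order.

Frequencies that alias to 1 kHz are k·fs ± 1 kHz for integer k ≥ 0.
k=0: 1 kHz.
k=1: 21.8 kHz, 23.8 kHz.
k=2: 44.6 kHz, 46.6 kHz.
k=3: 67.4 kHz, 69.4 kHz.
k=4: 90.2 kHz, 92.2 kHz.
k=5: 113 kHz, 115 kHz.
Within [26.2 kHz, 91 kHz]: 44.6 kHz, 46.6 kHz, 67.4 kHz, 69.4 kHz, 90.2 kHz.

44.6 kHz, 46.6 kHz, 67.4 kHz, 69.4 kHz, 90.2 kHz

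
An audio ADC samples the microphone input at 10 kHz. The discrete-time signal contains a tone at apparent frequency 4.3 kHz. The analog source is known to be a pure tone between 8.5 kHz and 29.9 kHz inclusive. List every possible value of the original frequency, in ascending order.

14.3 kHz, 15.7 kHz, 24.3 kHz, 25.7 kHz

Frequencies that alias to 4.3 kHz are k·fs ± 4.3 kHz for integer k ≥ 0.
k=0: 4.3 kHz.
k=1: 5.7 kHz, 14.3 kHz.
k=2: 15.7 kHz, 24.3 kHz.
k=3: 25.7 kHz, 34.3 kHz.
k=4: 35.7 kHz, 44.3 kHz.
Within [8.5 kHz, 29.9 kHz]: 14.3 kHz, 15.7 kHz, 24.3 kHz, 25.7 kHz.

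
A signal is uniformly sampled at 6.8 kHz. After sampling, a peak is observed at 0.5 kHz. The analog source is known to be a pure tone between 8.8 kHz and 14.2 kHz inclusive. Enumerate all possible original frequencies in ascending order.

13.1 kHz, 14.1 kHz

Frequencies that alias to 0.5 kHz are k·fs ± 0.5 kHz for integer k ≥ 0.
k=0: 0.5 kHz.
k=1: 6.3 kHz, 7.3 kHz.
k=2: 13.1 kHz, 14.1 kHz.
k=3: 19.9 kHz, 20.9 kHz.
Within [8.8 kHz, 14.2 kHz]: 13.1 kHz, 14.1 kHz.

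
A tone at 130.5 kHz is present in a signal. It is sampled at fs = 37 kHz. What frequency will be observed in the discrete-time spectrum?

17.5 kHz

130.5 kHz mod fs = 19.5 kHz.
19.5 kHz > fs/2 = 18.5 kHz, folds to fs − 19.5 kHz = 17.5 kHz.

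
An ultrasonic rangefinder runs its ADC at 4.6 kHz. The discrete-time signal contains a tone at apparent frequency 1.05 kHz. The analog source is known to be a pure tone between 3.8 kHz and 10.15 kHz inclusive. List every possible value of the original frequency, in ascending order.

5.65 kHz, 8.15 kHz

Frequencies that alias to 1.05 kHz are k·fs ± 1.05 kHz for integer k ≥ 0.
k=0: 1.05 kHz.
k=1: 3.55 kHz, 5.65 kHz.
k=2: 8.15 kHz, 10.25 kHz.
k=3: 12.75 kHz, 14.85 kHz.
Within [3.8 kHz, 10.15 kHz]: 5.65 kHz, 8.15 kHz.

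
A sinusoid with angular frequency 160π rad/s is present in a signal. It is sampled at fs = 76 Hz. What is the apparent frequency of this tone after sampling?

4 Hz

ω = 160π rad/s → f = ω/(2π) = 80 Hz.
80 Hz mod fs = 4 Hz.
4 Hz ≤ fs/2 = 38 Hz, appears at 4 Hz.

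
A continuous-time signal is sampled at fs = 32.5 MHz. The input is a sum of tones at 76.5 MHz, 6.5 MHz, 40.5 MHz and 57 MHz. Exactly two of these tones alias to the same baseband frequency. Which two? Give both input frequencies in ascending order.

fs/2 = 16.25 MHz.
76.5 MHz mod fs = 11.5 MHz.
11.5 MHz ≤ fs/2 = 16.25 MHz, appears at 11.5 MHz.
6.5 MHz ≤ fs/2 = 16.25 MHz, passes unchanged.
40.5 MHz mod fs = 8 MHz.
8 MHz ≤ fs/2 = 16.25 MHz, appears at 8 MHz.
57 MHz mod fs = 24.5 MHz.
24.5 MHz > fs/2 = 16.25 MHz, folds to fs − 24.5 MHz = 8 MHz.
40.5 MHz and 57 MHz both map to 8 MHz.

40.5 MHz, 57 MHz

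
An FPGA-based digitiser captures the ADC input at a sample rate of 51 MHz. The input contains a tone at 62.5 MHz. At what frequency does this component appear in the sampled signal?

11.5 MHz

62.5 MHz mod fs = 11.5 MHz.
11.5 MHz ≤ fs/2 = 25.5 MHz, appears at 11.5 MHz.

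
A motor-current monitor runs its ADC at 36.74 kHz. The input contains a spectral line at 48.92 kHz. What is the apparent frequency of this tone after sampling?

48.92 kHz mod fs = 12.18 kHz.
12.18 kHz ≤ fs/2 = 18.37 kHz, appears at 12.18 kHz.

12.18 kHz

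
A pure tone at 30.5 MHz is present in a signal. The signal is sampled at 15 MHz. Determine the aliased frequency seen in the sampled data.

0.5 MHz

30.5 MHz mod fs = 0.5 MHz.
0.5 MHz ≤ fs/2 = 7.5 MHz, appears at 0.5 MHz.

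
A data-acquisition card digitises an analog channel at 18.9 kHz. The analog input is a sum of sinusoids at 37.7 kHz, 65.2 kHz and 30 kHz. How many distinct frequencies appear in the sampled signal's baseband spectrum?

fs/2 = 9.45 kHz.
37.7 kHz mod fs = 18.8 kHz.
18.8 kHz > fs/2 = 9.45 kHz, folds to fs − 18.8 kHz = 0.1 kHz.
65.2 kHz mod fs = 8.5 kHz.
8.5 kHz ≤ fs/2 = 9.45 kHz, appears at 8.5 kHz.
30 kHz mod fs = 11.1 kHz.
11.1 kHz > fs/2 = 9.45 kHz, folds to fs − 11.1 kHz = 7.8 kHz.
Distinct values: {0.1 kHz, 7.8 kHz, 8.5 kHz} → 3.

3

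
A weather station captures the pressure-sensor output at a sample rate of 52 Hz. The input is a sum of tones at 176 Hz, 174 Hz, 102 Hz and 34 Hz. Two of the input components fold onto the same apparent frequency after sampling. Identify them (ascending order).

34 Hz, 174 Hz

fs/2 = 26 Hz.
176 Hz mod fs = 20 Hz.
20 Hz ≤ fs/2 = 26 Hz, appears at 20 Hz.
174 Hz mod fs = 18 Hz.
18 Hz ≤ fs/2 = 26 Hz, appears at 18 Hz.
102 Hz mod fs = 50 Hz.
50 Hz > fs/2 = 26 Hz, folds to fs − 50 Hz = 2 Hz.
34 Hz > fs/2 = 26 Hz, folds to fs − 34 Hz = 18 Hz.
34 Hz and 174 Hz both map to 18 Hz.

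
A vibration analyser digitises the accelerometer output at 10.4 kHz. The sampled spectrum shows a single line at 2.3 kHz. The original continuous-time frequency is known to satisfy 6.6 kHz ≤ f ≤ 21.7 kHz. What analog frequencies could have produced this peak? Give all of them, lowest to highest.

8.1 kHz, 12.7 kHz, 18.5 kHz

Frequencies that alias to 2.3 kHz are k·fs ± 2.3 kHz for integer k ≥ 0.
k=0: 2.3 kHz.
k=1: 8.1 kHz, 12.7 kHz.
k=2: 18.5 kHz, 23.1 kHz.
k=3: 28.9 kHz, 33.5 kHz.
Within [6.6 kHz, 21.7 kHz]: 8.1 kHz, 12.7 kHz, 18.5 kHz.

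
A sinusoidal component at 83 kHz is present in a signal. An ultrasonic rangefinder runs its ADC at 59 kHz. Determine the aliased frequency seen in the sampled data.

83 kHz mod fs = 24 kHz.
24 kHz ≤ fs/2 = 29.5 kHz, appears at 24 kHz.

24 kHz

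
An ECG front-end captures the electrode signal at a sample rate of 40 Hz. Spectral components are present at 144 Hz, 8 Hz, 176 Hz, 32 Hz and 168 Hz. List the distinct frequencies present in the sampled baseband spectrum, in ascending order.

8 Hz, 16 Hz

fs/2 = 20 Hz.
144 Hz mod fs = 24 Hz.
24 Hz > fs/2 = 20 Hz, folds to fs − 24 Hz = 16 Hz.
8 Hz ≤ fs/2 = 20 Hz, passes unchanged.
176 Hz mod fs = 16 Hz.
16 Hz ≤ fs/2 = 20 Hz, appears at 16 Hz.
32 Hz > fs/2 = 20 Hz, folds to fs − 32 Hz = 8 Hz.
168 Hz mod fs = 8 Hz.
8 Hz ≤ fs/2 = 20 Hz, appears at 8 Hz.
Distinct values: {8 Hz, 16 Hz}.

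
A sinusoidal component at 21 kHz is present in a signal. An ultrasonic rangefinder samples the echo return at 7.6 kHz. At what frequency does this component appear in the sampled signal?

21 kHz mod fs = 5.8 kHz.
5.8 kHz > fs/2 = 3.8 kHz, folds to fs − 5.8 kHz = 1.8 kHz.

1.8 kHz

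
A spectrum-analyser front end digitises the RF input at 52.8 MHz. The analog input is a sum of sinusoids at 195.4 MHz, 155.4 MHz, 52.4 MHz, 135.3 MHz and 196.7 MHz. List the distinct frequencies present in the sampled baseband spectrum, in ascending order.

fs/2 = 26.4 MHz.
195.4 MHz mod fs = 37 MHz.
37 MHz > fs/2 = 26.4 MHz, folds to fs − 37 MHz = 15.8 MHz.
155.4 MHz mod fs = 49.8 MHz.
49.8 MHz > fs/2 = 26.4 MHz, folds to fs − 49.8 MHz = 3 MHz.
52.4 MHz > fs/2 = 26.4 MHz, folds to fs − 52.4 MHz = 0.4 MHz.
135.3 MHz mod fs = 29.7 MHz.
29.7 MHz > fs/2 = 26.4 MHz, folds to fs − 29.7 MHz = 23.1 MHz.
196.7 MHz mod fs = 38.3 MHz.
38.3 MHz > fs/2 = 26.4 MHz, folds to fs − 38.3 MHz = 14.5 MHz.
Distinct values: {0.4 MHz, 3 MHz, 14.5 MHz, 15.8 MHz, 23.1 MHz}.

0.4 MHz, 3 MHz, 14.5 MHz, 15.8 MHz, 23.1 MHz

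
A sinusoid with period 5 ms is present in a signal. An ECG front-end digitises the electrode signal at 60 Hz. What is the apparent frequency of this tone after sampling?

20 Hz

T = 5 ms → f = 1/T = 200 Hz.
200 Hz mod fs = 20 Hz.
20 Hz ≤ fs/2 = 30 Hz, appears at 20 Hz.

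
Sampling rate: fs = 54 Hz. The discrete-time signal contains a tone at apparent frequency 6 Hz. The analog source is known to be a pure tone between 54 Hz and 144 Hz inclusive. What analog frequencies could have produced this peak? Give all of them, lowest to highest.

60 Hz, 102 Hz, 114 Hz

Frequencies that alias to 6 Hz are k·fs ± 6 Hz for integer k ≥ 0.
k=0: 6 Hz.
k=1: 48 Hz, 60 Hz.
k=2: 102 Hz, 114 Hz.
k=3: 156 Hz, 168 Hz.
Within [54 Hz, 144 Hz]: 60 Hz, 102 Hz, 114 Hz.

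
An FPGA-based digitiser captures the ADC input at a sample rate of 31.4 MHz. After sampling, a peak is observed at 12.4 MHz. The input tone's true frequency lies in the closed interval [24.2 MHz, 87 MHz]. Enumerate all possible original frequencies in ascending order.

43.8 MHz, 50.4 MHz, 75.2 MHz, 81.8 MHz

Frequencies that alias to 12.4 MHz are k·fs ± 12.4 MHz for integer k ≥ 0.
k=0: 12.4 MHz.
k=1: 19 MHz, 43.8 MHz.
k=2: 50.4 MHz, 75.2 MHz.
k=3: 81.8 MHz, 106.6 MHz.
k=4: 113.2 MHz, 138 MHz.
Within [24.2 MHz, 87 MHz]: 43.8 MHz, 50.4 MHz, 75.2 MHz, 81.8 MHz.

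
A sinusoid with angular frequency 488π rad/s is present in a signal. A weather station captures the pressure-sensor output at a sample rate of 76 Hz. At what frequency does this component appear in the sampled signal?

ω = 488π rad/s → f = ω/(2π) = 244 Hz.
244 Hz mod fs = 16 Hz.
16 Hz ≤ fs/2 = 38 Hz, appears at 16 Hz.

16 Hz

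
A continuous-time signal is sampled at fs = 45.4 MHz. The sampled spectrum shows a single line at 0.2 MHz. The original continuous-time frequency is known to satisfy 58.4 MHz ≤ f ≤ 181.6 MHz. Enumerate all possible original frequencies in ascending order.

Frequencies that alias to 0.2 MHz are k·fs ± 0.2 MHz for integer k ≥ 0.
k=0: 0.2 MHz.
k=1: 45.2 MHz, 45.6 MHz.
k=2: 90.6 MHz, 91 MHz.
k=3: 136 MHz, 136.4 MHz.
k=4: 181.4 MHz, 181.8 MHz.
k=5: 226.8 MHz, 227.2 MHz.
Within [58.4 MHz, 181.6 MHz]: 90.6 MHz, 91 MHz, 136 MHz, 136.4 MHz, 181.4 MHz.

90.6 MHz, 91 MHz, 136 MHz, 136.4 MHz, 181.4 MHz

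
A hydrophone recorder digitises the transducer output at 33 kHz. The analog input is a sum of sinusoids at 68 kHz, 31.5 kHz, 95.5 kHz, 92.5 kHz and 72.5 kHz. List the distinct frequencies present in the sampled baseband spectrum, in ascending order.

fs/2 = 16.5 kHz.
68 kHz mod fs = 2 kHz.
2 kHz ≤ fs/2 = 16.5 kHz, appears at 2 kHz.
31.5 kHz > fs/2 = 16.5 kHz, folds to fs − 31.5 kHz = 1.5 kHz.
95.5 kHz mod fs = 29.5 kHz.
29.5 kHz > fs/2 = 16.5 kHz, folds to fs − 29.5 kHz = 3.5 kHz.
92.5 kHz mod fs = 26.5 kHz.
26.5 kHz > fs/2 = 16.5 kHz, folds to fs − 26.5 kHz = 6.5 kHz.
72.5 kHz mod fs = 6.5 kHz.
6.5 kHz ≤ fs/2 = 16.5 kHz, appears at 6.5 kHz.
Distinct values: {1.5 kHz, 2 kHz, 3.5 kHz, 6.5 kHz}.

1.5 kHz, 2 kHz, 3.5 kHz, 6.5 kHz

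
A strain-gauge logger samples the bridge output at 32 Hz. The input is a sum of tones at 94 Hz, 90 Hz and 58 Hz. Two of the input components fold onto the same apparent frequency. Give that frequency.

6 Hz

fs/2 = 16 Hz.
94 Hz mod fs = 30 Hz.
30 Hz > fs/2 = 16 Hz, folds to fs − 30 Hz = 2 Hz.
90 Hz mod fs = 26 Hz.
26 Hz > fs/2 = 16 Hz, folds to fs − 26 Hz = 6 Hz.
58 Hz mod fs = 26 Hz.
26 Hz > fs/2 = 16 Hz, folds to fs − 26 Hz = 6 Hz.
58 Hz and 90 Hz both map to 6 Hz.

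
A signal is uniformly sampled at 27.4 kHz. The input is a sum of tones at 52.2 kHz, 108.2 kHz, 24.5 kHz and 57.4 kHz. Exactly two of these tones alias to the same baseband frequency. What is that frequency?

2.6 kHz

fs/2 = 13.7 kHz.
52.2 kHz mod fs = 24.8 kHz.
24.8 kHz > fs/2 = 13.7 kHz, folds to fs − 24.8 kHz = 2.6 kHz.
108.2 kHz mod fs = 26 kHz.
26 kHz > fs/2 = 13.7 kHz, folds to fs − 26 kHz = 1.4 kHz.
24.5 kHz > fs/2 = 13.7 kHz, folds to fs − 24.5 kHz = 2.9 kHz.
57.4 kHz mod fs = 2.6 kHz.
2.6 kHz ≤ fs/2 = 13.7 kHz, appears at 2.6 kHz.
52.2 kHz and 57.4 kHz both map to 2.6 kHz.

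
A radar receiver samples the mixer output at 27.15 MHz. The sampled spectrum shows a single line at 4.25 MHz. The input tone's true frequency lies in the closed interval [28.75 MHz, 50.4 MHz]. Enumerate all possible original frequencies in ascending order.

31.4 MHz, 50.05 MHz

Frequencies that alias to 4.25 MHz are k·fs ± 4.25 MHz for integer k ≥ 0.
k=0: 4.25 MHz.
k=1: 22.9 MHz, 31.4 MHz.
k=2: 50.05 MHz, 58.55 MHz.
k=3: 77.2 MHz, 85.7 MHz.
Within [28.75 MHz, 50.4 MHz]: 31.4 MHz, 50.05 MHz.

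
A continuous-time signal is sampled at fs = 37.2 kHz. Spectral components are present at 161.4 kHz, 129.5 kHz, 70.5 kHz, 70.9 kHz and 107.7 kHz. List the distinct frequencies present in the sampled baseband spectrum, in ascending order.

3.5 kHz, 3.9 kHz, 12.6 kHz, 17.9 kHz

fs/2 = 18.6 kHz.
161.4 kHz mod fs = 12.6 kHz.
12.6 kHz ≤ fs/2 = 18.6 kHz, appears at 12.6 kHz.
129.5 kHz mod fs = 17.9 kHz.
17.9 kHz ≤ fs/2 = 18.6 kHz, appears at 17.9 kHz.
70.5 kHz mod fs = 33.3 kHz.
33.3 kHz > fs/2 = 18.6 kHz, folds to fs − 33.3 kHz = 3.9 kHz.
70.9 kHz mod fs = 33.7 kHz.
33.7 kHz > fs/2 = 18.6 kHz, folds to fs − 33.7 kHz = 3.5 kHz.
107.7 kHz mod fs = 33.3 kHz.
33.3 kHz > fs/2 = 18.6 kHz, folds to fs − 33.3 kHz = 3.9 kHz.
Distinct values: {3.5 kHz, 3.9 kHz, 12.6 kHz, 17.9 kHz}.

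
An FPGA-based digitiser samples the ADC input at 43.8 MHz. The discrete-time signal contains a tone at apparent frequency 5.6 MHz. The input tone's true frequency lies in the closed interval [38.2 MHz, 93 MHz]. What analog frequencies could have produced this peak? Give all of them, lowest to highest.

Frequencies that alias to 5.6 MHz are k·fs ± 5.6 MHz for integer k ≥ 0.
k=0: 5.6 MHz.
k=1: 38.2 MHz, 49.4 MHz.
k=2: 82 MHz, 93.2 MHz.
k=3: 125.8 MHz, 137 MHz.
Within [38.2 MHz, 93 MHz]: 38.2 MHz, 49.4 MHz, 82 MHz.

38.2 MHz, 49.4 MHz, 82 MHz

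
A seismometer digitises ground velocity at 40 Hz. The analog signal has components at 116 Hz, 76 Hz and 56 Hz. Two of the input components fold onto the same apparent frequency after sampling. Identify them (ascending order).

fs/2 = 20 Hz.
116 Hz mod fs = 36 Hz.
36 Hz > fs/2 = 20 Hz, folds to fs − 36 Hz = 4 Hz.
76 Hz mod fs = 36 Hz.
36 Hz > fs/2 = 20 Hz, folds to fs − 36 Hz = 4 Hz.
56 Hz mod fs = 16 Hz.
16 Hz ≤ fs/2 = 20 Hz, appears at 16 Hz.
76 Hz and 116 Hz both map to 4 Hz.

76 Hz, 116 Hz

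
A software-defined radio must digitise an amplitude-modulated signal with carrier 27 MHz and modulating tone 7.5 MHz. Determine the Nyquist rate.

69 MHz

AM sidebands sit at fc ± fm = 19.5 MHz and 34.5 MHz.
Highest-frequency component: 34.5 MHz.
Nyquist rate = 2 × 34.5 MHz = 69 MHz.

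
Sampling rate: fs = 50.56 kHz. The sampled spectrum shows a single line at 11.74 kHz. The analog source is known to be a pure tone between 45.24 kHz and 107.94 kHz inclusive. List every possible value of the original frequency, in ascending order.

Frequencies that alias to 11.74 kHz are k·fs ± 11.74 kHz for integer k ≥ 0.
k=0: 11.74 kHz.
k=1: 38.82 kHz, 62.3 kHz.
k=2: 89.38 kHz, 112.86 kHz.
k=3: 139.94 kHz, 163.42 kHz.
Within [45.24 kHz, 107.94 kHz]: 62.3 kHz, 89.38 kHz.

62.3 kHz, 89.38 kHz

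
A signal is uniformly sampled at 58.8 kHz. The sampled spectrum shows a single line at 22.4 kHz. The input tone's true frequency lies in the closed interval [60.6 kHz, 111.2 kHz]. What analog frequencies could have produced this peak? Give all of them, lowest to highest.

81.2 kHz, 95.2 kHz

Frequencies that alias to 22.4 kHz are k·fs ± 22.4 kHz for integer k ≥ 0.
k=0: 22.4 kHz.
k=1: 36.4 kHz, 81.2 kHz.
k=2: 95.2 kHz, 140 kHz.
k=3: 154 kHz, 198.8 kHz.
Within [60.6 kHz, 111.2 kHz]: 81.2 kHz, 95.2 kHz.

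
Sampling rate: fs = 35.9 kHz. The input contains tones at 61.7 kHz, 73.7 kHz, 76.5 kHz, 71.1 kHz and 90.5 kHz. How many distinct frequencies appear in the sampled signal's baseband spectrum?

5

fs/2 = 17.95 kHz.
61.7 kHz mod fs = 25.8 kHz.
25.8 kHz > fs/2 = 17.95 kHz, folds to fs − 25.8 kHz = 10.1 kHz.
73.7 kHz mod fs = 1.9 kHz.
1.9 kHz ≤ fs/2 = 17.95 kHz, appears at 1.9 kHz.
76.5 kHz mod fs = 4.7 kHz.
4.7 kHz ≤ fs/2 = 17.95 kHz, appears at 4.7 kHz.
71.1 kHz mod fs = 35.2 kHz.
35.2 kHz > fs/2 = 17.95 kHz, folds to fs − 35.2 kHz = 0.7 kHz.
90.5 kHz mod fs = 18.7 kHz.
18.7 kHz > fs/2 = 17.95 kHz, folds to fs − 18.7 kHz = 17.2 kHz.
Distinct values: {0.7 kHz, 1.9 kHz, 4.7 kHz, 10.1 kHz, 17.2 kHz} → 5.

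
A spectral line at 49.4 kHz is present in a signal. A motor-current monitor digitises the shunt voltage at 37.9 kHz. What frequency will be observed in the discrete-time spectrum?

11.5 kHz

49.4 kHz mod fs = 11.5 kHz.
11.5 kHz ≤ fs/2 = 18.95 kHz, appears at 11.5 kHz.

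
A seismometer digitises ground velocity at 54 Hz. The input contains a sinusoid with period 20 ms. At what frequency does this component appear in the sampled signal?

T = 20 ms → f = 1/T = 50 Hz.
50 Hz > fs/2 = 27 Hz, folds to fs − 50 Hz = 4 Hz.

4 Hz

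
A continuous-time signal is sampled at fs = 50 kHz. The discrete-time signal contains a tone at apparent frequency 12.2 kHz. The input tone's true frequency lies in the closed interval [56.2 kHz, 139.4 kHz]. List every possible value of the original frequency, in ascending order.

62.2 kHz, 87.8 kHz, 112.2 kHz, 137.8 kHz

Frequencies that alias to 12.2 kHz are k·fs ± 12.2 kHz for integer k ≥ 0.
k=0: 12.2 kHz.
k=1: 37.8 kHz, 62.2 kHz.
k=2: 87.8 kHz, 112.2 kHz.
k=3: 137.8 kHz, 162.2 kHz.
k=4: 187.8 kHz, 212.2 kHz.
Within [56.2 kHz, 139.4 kHz]: 62.2 kHz, 87.8 kHz, 112.2 kHz, 137.8 kHz.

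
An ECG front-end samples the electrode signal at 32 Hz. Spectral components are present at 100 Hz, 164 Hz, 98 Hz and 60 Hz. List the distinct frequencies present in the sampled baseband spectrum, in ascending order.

fs/2 = 16 Hz.
100 Hz mod fs = 4 Hz.
4 Hz ≤ fs/2 = 16 Hz, appears at 4 Hz.
164 Hz mod fs = 4 Hz.
4 Hz ≤ fs/2 = 16 Hz, appears at 4 Hz.
98 Hz mod fs = 2 Hz.
2 Hz ≤ fs/2 = 16 Hz, appears at 2 Hz.
60 Hz mod fs = 28 Hz.
28 Hz > fs/2 = 16 Hz, folds to fs − 28 Hz = 4 Hz.
Distinct values: {2 Hz, 4 Hz}.

2 Hz, 4 Hz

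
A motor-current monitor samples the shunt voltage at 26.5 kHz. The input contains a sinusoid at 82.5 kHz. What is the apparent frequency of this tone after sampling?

82.5 kHz mod fs = 3 kHz.
3 kHz ≤ fs/2 = 13.25 kHz, appears at 3 kHz.

3 kHz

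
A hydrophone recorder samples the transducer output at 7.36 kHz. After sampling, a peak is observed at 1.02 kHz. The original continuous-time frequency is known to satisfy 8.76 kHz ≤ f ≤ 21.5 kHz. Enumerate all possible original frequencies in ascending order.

Frequencies that alias to 1.02 kHz are k·fs ± 1.02 kHz for integer k ≥ 0.
k=0: 1.02 kHz.
k=1: 6.34 kHz, 8.38 kHz.
k=2: 13.7 kHz, 15.74 kHz.
k=3: 21.06 kHz, 23.1 kHz.
k=4: 28.42 kHz, 30.46 kHz.
Within [8.76 kHz, 21.5 kHz]: 13.7 kHz, 15.74 kHz, 21.06 kHz.

13.7 kHz, 15.74 kHz, 21.06 kHz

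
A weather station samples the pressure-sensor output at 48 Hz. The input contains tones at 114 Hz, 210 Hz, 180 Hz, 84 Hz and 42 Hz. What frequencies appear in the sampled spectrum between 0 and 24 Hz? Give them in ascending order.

6 Hz, 12 Hz, 18 Hz

fs/2 = 24 Hz.
114 Hz mod fs = 18 Hz.
18 Hz ≤ fs/2 = 24 Hz, appears at 18 Hz.
210 Hz mod fs = 18 Hz.
18 Hz ≤ fs/2 = 24 Hz, appears at 18 Hz.
180 Hz mod fs = 36 Hz.
36 Hz > fs/2 = 24 Hz, folds to fs − 36 Hz = 12 Hz.
84 Hz mod fs = 36 Hz.
36 Hz > fs/2 = 24 Hz, folds to fs − 36 Hz = 12 Hz.
42 Hz > fs/2 = 24 Hz, folds to fs − 42 Hz = 6 Hz.
Distinct values: {6 Hz, 12 Hz, 18 Hz}.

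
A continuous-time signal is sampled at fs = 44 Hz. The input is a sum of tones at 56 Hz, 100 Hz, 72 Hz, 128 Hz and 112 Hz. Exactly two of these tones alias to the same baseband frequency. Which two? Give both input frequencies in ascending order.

fs/2 = 22 Hz.
56 Hz mod fs = 12 Hz.
12 Hz ≤ fs/2 = 22 Hz, appears at 12 Hz.
100 Hz mod fs = 12 Hz.
12 Hz ≤ fs/2 = 22 Hz, appears at 12 Hz.
72 Hz mod fs = 28 Hz.
28 Hz > fs/2 = 22 Hz, folds to fs − 28 Hz = 16 Hz.
128 Hz mod fs = 40 Hz.
40 Hz > fs/2 = 22 Hz, folds to fs − 40 Hz = 4 Hz.
112 Hz mod fs = 24 Hz.
24 Hz > fs/2 = 22 Hz, folds to fs − 24 Hz = 20 Hz.
56 Hz and 100 Hz both map to 12 Hz.

56 Hz, 100 Hz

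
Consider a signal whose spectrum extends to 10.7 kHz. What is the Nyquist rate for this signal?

Nyquist rate = 2 × 10.7 kHz = 21.4 kHz.

21.4 kHz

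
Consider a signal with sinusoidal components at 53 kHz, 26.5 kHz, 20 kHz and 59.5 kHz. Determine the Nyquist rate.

119 kHz

Highest-frequency component: 59.5 kHz.
Nyquist rate = 2 × 59.5 kHz = 119 kHz.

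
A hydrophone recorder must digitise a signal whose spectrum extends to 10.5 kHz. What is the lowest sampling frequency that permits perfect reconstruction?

21 kHz

Nyquist rate = 2 × 10.5 kHz = 21 kHz.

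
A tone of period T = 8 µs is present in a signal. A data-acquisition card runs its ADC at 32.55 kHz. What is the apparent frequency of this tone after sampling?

5.2 kHz

T = 8 µs → f = 1/T = 125 kHz.
125 kHz mod fs = 27.35 kHz.
27.35 kHz > fs/2 = 16.275 kHz, folds to fs − 27.35 kHz = 5.2 kHz.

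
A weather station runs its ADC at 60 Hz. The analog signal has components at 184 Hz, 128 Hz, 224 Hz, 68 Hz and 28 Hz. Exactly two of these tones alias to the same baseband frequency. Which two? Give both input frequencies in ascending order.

fs/2 = 30 Hz.
184 Hz mod fs = 4 Hz.
4 Hz ≤ fs/2 = 30 Hz, appears at 4 Hz.
128 Hz mod fs = 8 Hz.
8 Hz ≤ fs/2 = 30 Hz, appears at 8 Hz.
224 Hz mod fs = 44 Hz.
44 Hz > fs/2 = 30 Hz, folds to fs − 44 Hz = 16 Hz.
68 Hz mod fs = 8 Hz.
8 Hz ≤ fs/2 = 30 Hz, appears at 8 Hz.
28 Hz ≤ fs/2 = 30 Hz, passes unchanged.
68 Hz and 128 Hz both map to 8 Hz.

68 Hz, 128 Hz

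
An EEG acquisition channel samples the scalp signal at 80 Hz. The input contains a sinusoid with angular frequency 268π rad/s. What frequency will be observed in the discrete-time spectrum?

ω = 268π rad/s → f = ω/(2π) = 134 Hz.
134 Hz mod fs = 54 Hz.
54 Hz > fs/2 = 40 Hz, folds to fs − 54 Hz = 26 Hz.

26 Hz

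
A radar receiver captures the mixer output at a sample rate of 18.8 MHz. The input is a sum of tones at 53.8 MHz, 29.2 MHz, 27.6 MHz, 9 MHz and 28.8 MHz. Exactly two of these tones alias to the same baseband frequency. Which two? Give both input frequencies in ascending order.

27.6 MHz, 28.8 MHz

fs/2 = 9.4 MHz.
53.8 MHz mod fs = 16.2 MHz.
16.2 MHz > fs/2 = 9.4 MHz, folds to fs − 16.2 MHz = 2.6 MHz.
29.2 MHz mod fs = 10.4 MHz.
10.4 MHz > fs/2 = 9.4 MHz, folds to fs − 10.4 MHz = 8.4 MHz.
27.6 MHz mod fs = 8.8 MHz.
8.8 MHz ≤ fs/2 = 9.4 MHz, appears at 8.8 MHz.
9 MHz ≤ fs/2 = 9.4 MHz, passes unchanged.
28.8 MHz mod fs = 10 MHz.
10 MHz > fs/2 = 9.4 MHz, folds to fs − 10 MHz = 8.8 MHz.
27.6 MHz and 28.8 MHz both map to 8.8 MHz.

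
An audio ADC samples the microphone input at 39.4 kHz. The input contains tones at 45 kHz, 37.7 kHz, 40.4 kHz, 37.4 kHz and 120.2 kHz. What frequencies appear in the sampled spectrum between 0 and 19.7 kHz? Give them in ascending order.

fs/2 = 19.7 kHz.
45 kHz mod fs = 5.6 kHz.
5.6 kHz ≤ fs/2 = 19.7 kHz, appears at 5.6 kHz.
37.7 kHz > fs/2 = 19.7 kHz, folds to fs − 37.7 kHz = 1.7 kHz.
40.4 kHz mod fs = 1 kHz.
1 kHz ≤ fs/2 = 19.7 kHz, appears at 1 kHz.
37.4 kHz > fs/2 = 19.7 kHz, folds to fs − 37.4 kHz = 2 kHz.
120.2 kHz mod fs = 2 kHz.
2 kHz ≤ fs/2 = 19.7 kHz, appears at 2 kHz.
Distinct values: {1 kHz, 1.7 kHz, 2 kHz, 5.6 kHz}.

1 kHz, 1.7 kHz, 2 kHz, 5.6 kHz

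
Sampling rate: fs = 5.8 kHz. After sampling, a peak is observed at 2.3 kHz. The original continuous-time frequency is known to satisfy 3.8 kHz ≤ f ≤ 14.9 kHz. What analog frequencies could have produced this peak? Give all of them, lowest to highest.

Frequencies that alias to 2.3 kHz are k·fs ± 2.3 kHz for integer k ≥ 0.
k=0: 2.3 kHz.
k=1: 3.5 kHz, 8.1 kHz.
k=2: 9.3 kHz, 13.9 kHz.
k=3: 15.1 kHz, 19.7 kHz.
Within [3.8 kHz, 14.9 kHz]: 8.1 kHz, 9.3 kHz, 13.9 kHz.

8.1 kHz, 9.3 kHz, 13.9 kHz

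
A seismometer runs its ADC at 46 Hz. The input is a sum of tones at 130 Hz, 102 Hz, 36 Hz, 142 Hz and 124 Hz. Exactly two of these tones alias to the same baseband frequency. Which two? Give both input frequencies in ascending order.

fs/2 = 23 Hz.
130 Hz mod fs = 38 Hz.
38 Hz > fs/2 = 23 Hz, folds to fs − 38 Hz = 8 Hz.
102 Hz mod fs = 10 Hz.
10 Hz ≤ fs/2 = 23 Hz, appears at 10 Hz.
36 Hz > fs/2 = 23 Hz, folds to fs − 36 Hz = 10 Hz.
142 Hz mod fs = 4 Hz.
4 Hz ≤ fs/2 = 23 Hz, appears at 4 Hz.
124 Hz mod fs = 32 Hz.
32 Hz > fs/2 = 23 Hz, folds to fs − 32 Hz = 14 Hz.
36 Hz and 102 Hz both map to 10 Hz.

36 Hz, 102 Hz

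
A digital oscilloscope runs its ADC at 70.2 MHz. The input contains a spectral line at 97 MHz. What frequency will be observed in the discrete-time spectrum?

97 MHz mod fs = 26.8 MHz.
26.8 MHz ≤ fs/2 = 35.1 MHz, appears at 26.8 MHz.

26.8 MHz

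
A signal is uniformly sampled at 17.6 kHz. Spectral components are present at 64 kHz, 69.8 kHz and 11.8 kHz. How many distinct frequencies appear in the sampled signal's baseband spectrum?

3

fs/2 = 8.8 kHz.
64 kHz mod fs = 11.2 kHz.
11.2 kHz > fs/2 = 8.8 kHz, folds to fs − 11.2 kHz = 6.4 kHz.
69.8 kHz mod fs = 17 kHz.
17 kHz > fs/2 = 8.8 kHz, folds to fs − 17 kHz = 0.6 kHz.
11.8 kHz > fs/2 = 8.8 kHz, folds to fs − 11.8 kHz = 5.8 kHz.
Distinct values: {0.6 kHz, 5.8 kHz, 6.4 kHz} → 3.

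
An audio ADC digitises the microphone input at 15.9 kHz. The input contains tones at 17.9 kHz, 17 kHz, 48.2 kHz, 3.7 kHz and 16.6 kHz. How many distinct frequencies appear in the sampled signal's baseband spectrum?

fs/2 = 7.95 kHz.
17.9 kHz mod fs = 2 kHz.
2 kHz ≤ fs/2 = 7.95 kHz, appears at 2 kHz.
17 kHz mod fs = 1.1 kHz.
1.1 kHz ≤ fs/2 = 7.95 kHz, appears at 1.1 kHz.
48.2 kHz mod fs = 0.5 kHz.
0.5 kHz ≤ fs/2 = 7.95 kHz, appears at 0.5 kHz.
3.7 kHz ≤ fs/2 = 7.95 kHz, passes unchanged.
16.6 kHz mod fs = 0.7 kHz.
0.7 kHz ≤ fs/2 = 7.95 kHz, appears at 0.7 kHz.
Distinct values: {0.5 kHz, 0.7 kHz, 1.1 kHz, 2 kHz, 3.7 kHz} → 5.

5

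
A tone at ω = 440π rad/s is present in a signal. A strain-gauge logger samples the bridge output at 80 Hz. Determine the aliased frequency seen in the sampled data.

20 Hz

ω = 440π rad/s → f = ω/(2π) = 220 Hz.
220 Hz mod fs = 60 Hz.
60 Hz > fs/2 = 40 Hz, folds to fs − 60 Hz = 20 Hz.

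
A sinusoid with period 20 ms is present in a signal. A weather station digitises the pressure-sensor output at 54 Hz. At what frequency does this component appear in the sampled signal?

T = 20 ms → f = 1/T = 50 Hz.
50 Hz > fs/2 = 27 Hz, folds to fs − 50 Hz = 4 Hz.

4 Hz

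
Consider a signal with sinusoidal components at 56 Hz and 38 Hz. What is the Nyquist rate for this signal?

Highest-frequency component: 56 Hz.
Nyquist rate = 2 × 56 Hz = 112 Hz.

112 Hz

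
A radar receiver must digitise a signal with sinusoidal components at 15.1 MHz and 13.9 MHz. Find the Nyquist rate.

30.2 MHz

Highest-frequency component: 15.1 MHz.
Nyquist rate = 2 × 15.1 MHz = 30.2 MHz.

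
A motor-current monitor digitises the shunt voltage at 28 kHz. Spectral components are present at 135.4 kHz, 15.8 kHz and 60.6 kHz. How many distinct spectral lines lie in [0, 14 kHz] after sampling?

2

fs/2 = 14 kHz.
135.4 kHz mod fs = 23.4 kHz.
23.4 kHz > fs/2 = 14 kHz, folds to fs − 23.4 kHz = 4.6 kHz.
15.8 kHz > fs/2 = 14 kHz, folds to fs − 15.8 kHz = 12.2 kHz.
60.6 kHz mod fs = 4.6 kHz.
4.6 kHz ≤ fs/2 = 14 kHz, appears at 4.6 kHz.
Distinct values: {4.6 kHz, 12.2 kHz} → 2.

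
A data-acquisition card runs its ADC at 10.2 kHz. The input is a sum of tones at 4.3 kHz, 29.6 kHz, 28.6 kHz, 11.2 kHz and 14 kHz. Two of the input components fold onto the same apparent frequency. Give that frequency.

fs/2 = 5.1 kHz.
4.3 kHz ≤ fs/2 = 5.1 kHz, passes unchanged.
29.6 kHz mod fs = 9.2 kHz.
9.2 kHz > fs/2 = 5.1 kHz, folds to fs − 9.2 kHz = 1 kHz.
28.6 kHz mod fs = 8.2 kHz.
8.2 kHz > fs/2 = 5.1 kHz, folds to fs − 8.2 kHz = 2 kHz.
11.2 kHz mod fs = 1 kHz.
1 kHz ≤ fs/2 = 5.1 kHz, appears at 1 kHz.
14 kHz mod fs = 3.8 kHz.
3.8 kHz ≤ fs/2 = 5.1 kHz, appears at 3.8 kHz.
11.2 kHz and 29.6 kHz both map to 1 kHz.

1 kHz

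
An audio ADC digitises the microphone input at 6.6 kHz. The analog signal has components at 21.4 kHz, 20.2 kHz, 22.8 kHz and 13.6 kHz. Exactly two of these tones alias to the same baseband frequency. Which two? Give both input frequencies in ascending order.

fs/2 = 3.3 kHz.
21.4 kHz mod fs = 1.6 kHz.
1.6 kHz ≤ fs/2 = 3.3 kHz, appears at 1.6 kHz.
20.2 kHz mod fs = 0.4 kHz.
0.4 kHz ≤ fs/2 = 3.3 kHz, appears at 0.4 kHz.
22.8 kHz mod fs = 3 kHz.
3 kHz ≤ fs/2 = 3.3 kHz, appears at 3 kHz.
13.6 kHz mod fs = 0.4 kHz.
0.4 kHz ≤ fs/2 = 3.3 kHz, appears at 0.4 kHz.
13.6 kHz and 20.2 kHz both map to 0.4 kHz.

13.6 kHz, 20.2 kHz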